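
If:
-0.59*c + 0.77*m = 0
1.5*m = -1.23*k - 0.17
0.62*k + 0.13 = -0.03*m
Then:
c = 0.08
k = -0.21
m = 0.06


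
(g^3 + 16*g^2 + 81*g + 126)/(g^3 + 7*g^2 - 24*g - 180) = (g^2 + 10*g + 21)/(g^2 + g - 30)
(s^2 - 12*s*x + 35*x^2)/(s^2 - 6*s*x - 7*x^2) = (s - 5*x)/(s + x)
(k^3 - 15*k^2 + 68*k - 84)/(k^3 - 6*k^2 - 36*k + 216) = (k^2 - 9*k + 14)/(k^2 - 36)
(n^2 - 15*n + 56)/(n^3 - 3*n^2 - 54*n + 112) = (n - 7)/(n^2 + 5*n - 14)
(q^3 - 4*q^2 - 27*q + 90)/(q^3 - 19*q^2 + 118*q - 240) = (q^2 + 2*q - 15)/(q^2 - 13*q + 40)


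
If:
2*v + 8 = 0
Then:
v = -4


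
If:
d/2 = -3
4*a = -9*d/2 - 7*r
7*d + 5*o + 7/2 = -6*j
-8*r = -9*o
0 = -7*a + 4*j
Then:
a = 2691/1003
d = -6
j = 18837/4012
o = 2072/1003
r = 2331/1003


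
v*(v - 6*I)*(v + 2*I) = v^3 - 4*I*v^2 + 12*v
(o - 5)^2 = o^2 - 10*o + 25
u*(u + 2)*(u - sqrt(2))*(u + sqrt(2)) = u^4 + 2*u^3 - 2*u^2 - 4*u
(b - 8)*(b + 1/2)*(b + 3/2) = b^3 - 6*b^2 - 61*b/4 - 6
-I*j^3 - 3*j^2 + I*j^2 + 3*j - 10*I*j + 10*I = (j - 5*I)*(j + 2*I)*(-I*j + I)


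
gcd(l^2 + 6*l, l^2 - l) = l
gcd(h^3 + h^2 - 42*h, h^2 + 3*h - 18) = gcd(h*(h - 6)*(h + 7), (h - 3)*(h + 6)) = 1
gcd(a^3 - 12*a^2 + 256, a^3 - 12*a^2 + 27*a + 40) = a - 8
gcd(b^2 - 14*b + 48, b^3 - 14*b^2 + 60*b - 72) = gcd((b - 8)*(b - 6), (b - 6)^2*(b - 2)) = b - 6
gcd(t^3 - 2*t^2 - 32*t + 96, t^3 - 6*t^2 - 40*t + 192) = t^2 + 2*t - 24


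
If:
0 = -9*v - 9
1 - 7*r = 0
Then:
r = 1/7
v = -1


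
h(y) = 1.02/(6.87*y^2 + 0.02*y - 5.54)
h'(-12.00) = 0.00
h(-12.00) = 0.00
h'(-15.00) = 0.00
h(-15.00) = 0.00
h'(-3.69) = 0.01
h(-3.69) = 0.01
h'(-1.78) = 0.10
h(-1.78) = 0.06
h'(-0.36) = 0.23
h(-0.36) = -0.22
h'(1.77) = -0.10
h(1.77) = 0.06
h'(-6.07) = 0.00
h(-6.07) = 0.00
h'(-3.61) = 0.01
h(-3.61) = 0.01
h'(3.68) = -0.01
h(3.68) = 0.01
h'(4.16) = -0.00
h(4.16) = 0.01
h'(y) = 1.02*(-13.74*y - 0.02)/(6.87*y^2 + 0.02*y - 5.54)^2 = (-14.0148*y - 0.0204)/(6.87*y^2 + 0.02*y - 5.54)^2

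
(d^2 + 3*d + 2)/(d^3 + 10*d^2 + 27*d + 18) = (d + 2)/(d^2 + 9*d + 18)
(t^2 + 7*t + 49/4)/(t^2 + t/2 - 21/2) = (t + 7/2)/(t - 3)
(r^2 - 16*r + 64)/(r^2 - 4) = (r^2 - 16*r + 64)/(r^2 - 4)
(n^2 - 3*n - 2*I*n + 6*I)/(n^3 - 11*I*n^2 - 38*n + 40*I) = (n - 3)/(n^2 - 9*I*n - 20)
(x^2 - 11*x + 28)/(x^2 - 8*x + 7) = (x - 4)/(x - 1)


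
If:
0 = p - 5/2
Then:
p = 5/2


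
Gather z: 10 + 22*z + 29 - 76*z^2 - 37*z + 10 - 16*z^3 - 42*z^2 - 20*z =-16*z^3 - 118*z^2 - 35*z + 49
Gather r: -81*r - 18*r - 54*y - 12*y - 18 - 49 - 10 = -99*r - 66*y - 77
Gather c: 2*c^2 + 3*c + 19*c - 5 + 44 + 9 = 2*c^2 + 22*c + 48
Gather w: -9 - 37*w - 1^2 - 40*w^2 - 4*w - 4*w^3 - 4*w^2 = -4*w^3 - 44*w^2 - 41*w - 10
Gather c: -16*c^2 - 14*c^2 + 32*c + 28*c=-30*c^2 + 60*c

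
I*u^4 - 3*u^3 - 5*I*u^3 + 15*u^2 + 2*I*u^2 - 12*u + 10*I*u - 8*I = (u - 4)*(u + I)*(u + 2*I)*(I*u - I)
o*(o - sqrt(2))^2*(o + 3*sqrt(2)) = o^4 + sqrt(2)*o^3 - 10*o^2 + 6*sqrt(2)*o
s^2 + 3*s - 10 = (s - 2)*(s + 5)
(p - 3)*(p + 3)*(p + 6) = p^3 + 6*p^2 - 9*p - 54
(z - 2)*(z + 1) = z^2 - z - 2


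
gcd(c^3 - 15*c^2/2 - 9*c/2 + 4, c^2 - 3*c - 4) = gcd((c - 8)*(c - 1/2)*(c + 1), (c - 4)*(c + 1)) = c + 1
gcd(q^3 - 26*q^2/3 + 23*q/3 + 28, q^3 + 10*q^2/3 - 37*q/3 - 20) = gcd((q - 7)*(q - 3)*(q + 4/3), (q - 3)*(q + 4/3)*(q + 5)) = q^2 - 5*q/3 - 4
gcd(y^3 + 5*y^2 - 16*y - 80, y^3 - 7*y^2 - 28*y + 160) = y^2 + y - 20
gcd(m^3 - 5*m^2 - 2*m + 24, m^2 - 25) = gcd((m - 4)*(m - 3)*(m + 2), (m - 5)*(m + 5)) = 1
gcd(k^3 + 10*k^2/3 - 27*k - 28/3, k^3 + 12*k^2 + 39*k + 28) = k + 7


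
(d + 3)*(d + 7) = d^2 + 10*d + 21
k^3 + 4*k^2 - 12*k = k*(k - 2)*(k + 6)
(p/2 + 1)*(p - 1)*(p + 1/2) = p^3/2 + 3*p^2/4 - 3*p/4 - 1/2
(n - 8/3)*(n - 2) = n^2 - 14*n/3 + 16/3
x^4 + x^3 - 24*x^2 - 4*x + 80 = (x - 4)*(x - 2)*(x + 2)*(x + 5)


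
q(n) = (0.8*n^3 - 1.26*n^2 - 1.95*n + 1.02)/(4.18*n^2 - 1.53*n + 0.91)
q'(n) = (1.53 - 8.36*n)*(0.8*n^3 - 1.26*n^2 - 1.95*n + 1.02)/(4.18*n^2 - 1.53*n + 0.91)^2 + (2.4*n^2 - 2.52*n - 1.95)/(4.18*n^2 - 1.53*n + 0.91) = (3.344*n^4 - 2.448*n^3 + 12.2628*n^2 - 10.8204*n - 0.2139)/(17.4724*n^4 - 12.7908*n^3 + 9.9485*n^2 - 2.7846*n + 0.8281)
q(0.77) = -0.39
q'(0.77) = -0.25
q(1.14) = -0.36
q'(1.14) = 0.26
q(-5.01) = -1.07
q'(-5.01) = 0.22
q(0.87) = -0.40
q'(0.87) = -0.01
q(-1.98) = -0.31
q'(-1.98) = 0.34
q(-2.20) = -0.38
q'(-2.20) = 0.31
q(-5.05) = -1.08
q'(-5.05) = 0.22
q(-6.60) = -1.40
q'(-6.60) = 0.21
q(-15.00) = -3.06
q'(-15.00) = 0.19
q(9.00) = 1.43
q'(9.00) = 0.20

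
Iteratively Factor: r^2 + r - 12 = (r - 3)*(r + 4)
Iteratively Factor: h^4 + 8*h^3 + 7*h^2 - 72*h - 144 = (h - 3)*(h^3 + 11*h^2 + 40*h + 48) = (h - 3)*(h + 4)*(h^2 + 7*h + 12) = (h - 3)*(h + 4)^2*(h + 3)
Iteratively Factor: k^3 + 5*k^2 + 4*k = (k)*(k^2 + 5*k + 4) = k*(k + 4)*(k + 1)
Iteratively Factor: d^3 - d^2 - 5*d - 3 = (d + 1)*(d^2 - 2*d - 3) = (d + 1)^2*(d - 3)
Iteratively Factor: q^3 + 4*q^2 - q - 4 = (q + 1)*(q^2 + 3*q - 4) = (q + 1)*(q + 4)*(q - 1)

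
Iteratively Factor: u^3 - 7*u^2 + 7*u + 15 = (u - 5)*(u^2 - 2*u - 3) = (u - 5)*(u - 3)*(u + 1)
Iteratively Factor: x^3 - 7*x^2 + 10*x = (x)*(x^2 - 7*x + 10) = x*(x - 5)*(x - 2)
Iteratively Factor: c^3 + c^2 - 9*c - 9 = (c + 1)*(c^2 - 9) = (c + 1)*(c + 3)*(c - 3)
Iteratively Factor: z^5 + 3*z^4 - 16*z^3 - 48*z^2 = (z - 4)*(z^4 + 7*z^3 + 12*z^2) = z*(z - 4)*(z^3 + 7*z^2 + 12*z) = z*(z - 4)*(z + 4)*(z^2 + 3*z) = z*(z - 4)*(z + 3)*(z + 4)*(z)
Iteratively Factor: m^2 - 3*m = (m)*(m - 3)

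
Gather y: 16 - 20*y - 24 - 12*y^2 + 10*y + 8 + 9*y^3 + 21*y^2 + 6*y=9*y^3 + 9*y^2 - 4*y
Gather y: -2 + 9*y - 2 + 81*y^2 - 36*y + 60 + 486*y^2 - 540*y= 567*y^2 - 567*y + 56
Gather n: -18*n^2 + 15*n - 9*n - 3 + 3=-18*n^2 + 6*n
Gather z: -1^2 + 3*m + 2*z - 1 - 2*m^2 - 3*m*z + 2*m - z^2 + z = -2*m^2 + 5*m - z^2 + z*(3 - 3*m) - 2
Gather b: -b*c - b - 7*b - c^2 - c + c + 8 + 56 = b*(-c - 8) - c^2 + 64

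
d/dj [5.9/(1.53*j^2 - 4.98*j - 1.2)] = (29.382 - 18.054*j)/(-1.53*j^2 + 4.98*j + 1.2)^2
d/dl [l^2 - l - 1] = 2*l - 1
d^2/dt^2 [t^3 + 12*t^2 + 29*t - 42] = 6*t + 24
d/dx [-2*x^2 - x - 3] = -4*x - 1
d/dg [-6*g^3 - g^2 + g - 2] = -18*g^2 - 2*g + 1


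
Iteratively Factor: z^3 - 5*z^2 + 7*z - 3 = (z - 3)*(z^2 - 2*z + 1) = (z - 3)*(z - 1)*(z - 1)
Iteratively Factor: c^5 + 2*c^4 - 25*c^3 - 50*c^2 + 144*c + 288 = (c - 4)*(c^4 + 6*c^3 - c^2 - 54*c - 72) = (c - 4)*(c + 3)*(c^3 + 3*c^2 - 10*c - 24) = (c - 4)*(c + 2)*(c + 3)*(c^2 + c - 12) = (c - 4)*(c - 3)*(c + 2)*(c + 3)*(c + 4)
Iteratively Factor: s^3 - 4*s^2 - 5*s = (s)*(s^2 - 4*s - 5) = s*(s - 5)*(s + 1)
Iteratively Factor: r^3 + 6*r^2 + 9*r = (r + 3)*(r^2 + 3*r) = (r + 3)^2*(r)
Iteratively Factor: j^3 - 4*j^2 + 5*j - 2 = (j - 2)*(j^2 - 2*j + 1) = (j - 2)*(j - 1)*(j - 1)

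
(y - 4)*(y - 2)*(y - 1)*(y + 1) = y^4 - 6*y^3 + 7*y^2 + 6*y - 8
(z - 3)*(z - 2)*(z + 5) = z^3 - 19*z + 30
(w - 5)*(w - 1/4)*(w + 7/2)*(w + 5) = w^4 + 13*w^3/4 - 207*w^2/8 - 325*w/4 + 175/8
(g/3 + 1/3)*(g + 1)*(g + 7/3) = g^3/3 + 13*g^2/9 + 17*g/9 + 7/9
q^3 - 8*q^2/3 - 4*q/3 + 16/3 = (q - 2)^2*(q + 4/3)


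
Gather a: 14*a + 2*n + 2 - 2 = 14*a + 2*n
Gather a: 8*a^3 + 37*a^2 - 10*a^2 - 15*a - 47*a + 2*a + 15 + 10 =8*a^3 + 27*a^2 - 60*a + 25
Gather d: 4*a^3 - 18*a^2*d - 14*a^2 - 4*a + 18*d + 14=4*a^3 - 14*a^2 - 4*a + d*(18 - 18*a^2) + 14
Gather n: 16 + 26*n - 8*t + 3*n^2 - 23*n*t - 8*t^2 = 3*n^2 + n*(26 - 23*t) - 8*t^2 - 8*t + 16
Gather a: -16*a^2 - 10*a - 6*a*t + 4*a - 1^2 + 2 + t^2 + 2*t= -16*a^2 + a*(-6*t - 6) + t^2 + 2*t + 1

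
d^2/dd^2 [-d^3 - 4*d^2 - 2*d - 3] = -6*d - 8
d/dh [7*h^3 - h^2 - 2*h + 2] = 21*h^2 - 2*h - 2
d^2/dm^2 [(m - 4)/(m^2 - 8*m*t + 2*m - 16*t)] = 2*(4*(m - 4)*(m - 4*t + 1)^2 + (-3*m + 8*t + 2)*(m^2 - 8*m*t + 2*m - 16*t))/(m^2 - 8*m*t + 2*m - 16*t)^3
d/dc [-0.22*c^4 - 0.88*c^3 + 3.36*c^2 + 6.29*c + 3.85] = -0.88*c^3 - 2.64*c^2 + 6.72*c + 6.29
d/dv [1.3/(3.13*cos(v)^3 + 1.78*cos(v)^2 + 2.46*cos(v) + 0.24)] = (12.207*cos(v)^2 + 4.628*cos(v) + 3.198)*sin(v)/(3.13*cos(v)^3 + 1.78*cos(v)^2 + 2.46*cos(v) + 0.24)^2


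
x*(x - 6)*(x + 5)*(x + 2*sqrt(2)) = x^4 - x^3 + 2*sqrt(2)*x^3 - 30*x^2 - 2*sqrt(2)*x^2 - 60*sqrt(2)*x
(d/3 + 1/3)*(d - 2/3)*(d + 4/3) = d^3/3 + 5*d^2/9 - 2*d/27 - 8/27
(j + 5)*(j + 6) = j^2 + 11*j + 30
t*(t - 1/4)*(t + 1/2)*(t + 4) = t^4 + 17*t^3/4 + 7*t^2/8 - t/2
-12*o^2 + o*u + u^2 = (-3*o + u)*(4*o + u)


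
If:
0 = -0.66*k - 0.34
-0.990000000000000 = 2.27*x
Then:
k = -0.52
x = -0.44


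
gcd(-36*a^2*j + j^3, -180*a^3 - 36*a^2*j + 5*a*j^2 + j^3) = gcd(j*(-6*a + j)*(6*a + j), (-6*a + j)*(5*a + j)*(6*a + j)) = 36*a^2 - j^2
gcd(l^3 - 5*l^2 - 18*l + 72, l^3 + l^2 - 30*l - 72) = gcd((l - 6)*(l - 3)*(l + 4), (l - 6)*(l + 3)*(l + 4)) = l^2 - 2*l - 24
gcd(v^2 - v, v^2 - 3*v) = v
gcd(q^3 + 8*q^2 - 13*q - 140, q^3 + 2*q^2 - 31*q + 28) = q^2 + 3*q - 28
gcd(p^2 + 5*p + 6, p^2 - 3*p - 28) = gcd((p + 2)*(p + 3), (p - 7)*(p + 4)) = 1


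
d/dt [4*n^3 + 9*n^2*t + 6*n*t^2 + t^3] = 9*n^2 + 12*n*t + 3*t^2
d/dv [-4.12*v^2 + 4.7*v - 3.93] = 4.7 - 8.24*v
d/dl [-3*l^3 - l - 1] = -9*l^2 - 1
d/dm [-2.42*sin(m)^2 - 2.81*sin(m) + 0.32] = -(4.84*sin(m) + 2.81)*cos(m)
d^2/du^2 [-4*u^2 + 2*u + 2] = -8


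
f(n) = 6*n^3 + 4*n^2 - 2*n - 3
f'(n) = 18*n^2 + 8*n - 2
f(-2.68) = -84.40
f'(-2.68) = 105.84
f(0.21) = -3.19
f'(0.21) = 0.47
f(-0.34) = -2.09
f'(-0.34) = -2.64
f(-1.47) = -10.48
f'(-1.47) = 25.14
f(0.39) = -2.82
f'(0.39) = 3.86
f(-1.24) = -5.81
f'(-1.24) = 15.76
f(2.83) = 159.37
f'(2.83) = 164.80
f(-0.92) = -2.45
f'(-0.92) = 5.88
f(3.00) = 189.00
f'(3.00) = 184.00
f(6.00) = 1425.00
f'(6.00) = 694.00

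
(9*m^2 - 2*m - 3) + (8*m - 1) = 9*m^2 + 6*m - 4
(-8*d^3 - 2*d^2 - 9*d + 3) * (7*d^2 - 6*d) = -56*d^5 + 34*d^4 - 51*d^3 + 75*d^2 - 18*d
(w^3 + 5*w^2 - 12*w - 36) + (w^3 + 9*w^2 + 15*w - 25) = 2*w^3 + 14*w^2 + 3*w - 61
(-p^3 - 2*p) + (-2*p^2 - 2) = -p^3 - 2*p^2 - 2*p - 2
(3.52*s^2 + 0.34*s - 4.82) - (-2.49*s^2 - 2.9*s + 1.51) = 6.01*s^2 + 3.24*s - 6.33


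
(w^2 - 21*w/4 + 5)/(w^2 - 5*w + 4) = (w - 5/4)/(w - 1)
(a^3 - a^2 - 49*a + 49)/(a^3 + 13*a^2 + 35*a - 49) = (a - 7)/(a + 7)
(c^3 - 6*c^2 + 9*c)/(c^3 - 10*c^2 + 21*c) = (c - 3)/(c - 7)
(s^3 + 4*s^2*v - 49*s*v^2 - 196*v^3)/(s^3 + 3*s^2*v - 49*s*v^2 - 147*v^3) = (s + 4*v)/(s + 3*v)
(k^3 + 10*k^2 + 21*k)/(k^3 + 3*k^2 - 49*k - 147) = k/(k - 7)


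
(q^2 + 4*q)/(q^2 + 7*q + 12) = q/(q + 3)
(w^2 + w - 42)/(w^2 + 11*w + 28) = (w - 6)/(w + 4)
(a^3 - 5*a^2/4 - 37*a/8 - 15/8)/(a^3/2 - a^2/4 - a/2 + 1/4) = (8*a^3 - 10*a^2 - 37*a - 15)/(2*(2*a^3 - a^2 - 2*a + 1))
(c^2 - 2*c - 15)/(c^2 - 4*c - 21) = (c - 5)/(c - 7)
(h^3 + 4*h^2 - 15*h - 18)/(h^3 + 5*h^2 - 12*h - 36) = (h + 1)/(h + 2)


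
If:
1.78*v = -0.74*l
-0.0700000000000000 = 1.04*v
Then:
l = 0.16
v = -0.07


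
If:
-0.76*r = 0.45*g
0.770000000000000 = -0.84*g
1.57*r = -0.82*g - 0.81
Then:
No Solution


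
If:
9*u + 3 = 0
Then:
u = -1/3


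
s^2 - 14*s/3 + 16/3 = (s - 8/3)*(s - 2)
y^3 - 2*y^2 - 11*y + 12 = (y - 4)*(y - 1)*(y + 3)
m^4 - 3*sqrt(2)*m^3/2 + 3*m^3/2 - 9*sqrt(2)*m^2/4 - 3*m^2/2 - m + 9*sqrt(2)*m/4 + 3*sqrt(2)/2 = (m - 1)*(m + 1/2)*(m + 2)*(m - 3*sqrt(2)/2)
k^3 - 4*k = k*(k - 2)*(k + 2)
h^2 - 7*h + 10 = (h - 5)*(h - 2)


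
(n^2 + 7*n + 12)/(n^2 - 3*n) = (n^2 + 7*n + 12)/(n*(n - 3))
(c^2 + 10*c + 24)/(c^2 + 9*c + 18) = (c + 4)/(c + 3)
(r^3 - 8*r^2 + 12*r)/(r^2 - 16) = r*(r^2 - 8*r + 12)/(r^2 - 16)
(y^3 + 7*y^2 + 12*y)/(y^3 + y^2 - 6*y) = (y + 4)/(y - 2)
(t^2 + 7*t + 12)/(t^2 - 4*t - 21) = (t + 4)/(t - 7)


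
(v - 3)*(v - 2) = v^2 - 5*v + 6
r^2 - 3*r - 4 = (r - 4)*(r + 1)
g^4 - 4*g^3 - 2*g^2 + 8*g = g*(g - 4)*(g - sqrt(2))*(g + sqrt(2))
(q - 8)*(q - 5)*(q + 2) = q^3 - 11*q^2 + 14*q + 80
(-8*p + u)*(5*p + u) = -40*p^2 - 3*p*u + u^2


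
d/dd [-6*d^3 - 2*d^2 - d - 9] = -18*d^2 - 4*d - 1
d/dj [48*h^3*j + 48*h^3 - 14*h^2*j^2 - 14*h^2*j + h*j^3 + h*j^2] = h*(48*h^2 - 28*h*j - 14*h + 3*j^2 + 2*j)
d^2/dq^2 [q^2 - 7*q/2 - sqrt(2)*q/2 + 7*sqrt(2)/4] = 2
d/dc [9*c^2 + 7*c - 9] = 18*c + 7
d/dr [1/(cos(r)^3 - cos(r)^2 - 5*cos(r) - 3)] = (3*cos(r) - 5)*sin(r)/((cos(r) - 3)^2*(cos(r) + 1)^3)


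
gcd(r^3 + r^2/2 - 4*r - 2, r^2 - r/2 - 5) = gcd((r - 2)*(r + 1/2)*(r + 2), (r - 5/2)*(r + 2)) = r + 2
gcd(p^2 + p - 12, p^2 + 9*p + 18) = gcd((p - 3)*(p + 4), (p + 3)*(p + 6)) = 1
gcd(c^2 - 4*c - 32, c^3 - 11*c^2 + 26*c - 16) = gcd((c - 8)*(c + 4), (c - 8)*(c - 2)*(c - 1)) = c - 8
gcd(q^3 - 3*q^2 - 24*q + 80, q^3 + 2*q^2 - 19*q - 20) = q^2 + q - 20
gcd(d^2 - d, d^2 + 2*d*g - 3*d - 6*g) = 1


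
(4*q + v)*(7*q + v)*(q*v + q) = 28*q^3*v + 28*q^3 + 11*q^2*v^2 + 11*q^2*v + q*v^3 + q*v^2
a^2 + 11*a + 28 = (a + 4)*(a + 7)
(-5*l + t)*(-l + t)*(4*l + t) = 20*l^3 - 19*l^2*t - 2*l*t^2 + t^3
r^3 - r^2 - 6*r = r*(r - 3)*(r + 2)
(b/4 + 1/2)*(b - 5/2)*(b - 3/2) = b^3/4 - b^2/2 - 17*b/16 + 15/8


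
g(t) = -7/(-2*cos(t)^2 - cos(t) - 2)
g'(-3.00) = 0.33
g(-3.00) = 2.36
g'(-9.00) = 1.01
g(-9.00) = 2.55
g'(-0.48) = -0.74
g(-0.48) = 1.57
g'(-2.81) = 0.78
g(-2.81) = 2.46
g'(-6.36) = -0.11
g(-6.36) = 1.40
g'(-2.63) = 1.22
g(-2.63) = 2.64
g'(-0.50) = -0.78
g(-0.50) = 1.58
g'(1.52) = 1.99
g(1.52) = 3.40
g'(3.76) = 1.45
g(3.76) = 2.79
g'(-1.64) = -1.34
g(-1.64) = 3.61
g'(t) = -7*(-4*sin(t)*cos(t) - sin(t))/(-2*cos(t)^2 - cos(t) - 2)^2 = 7*(4*cos(t) + 1)*sin(t)/(cos(t) + cos(2*t) + 3)^2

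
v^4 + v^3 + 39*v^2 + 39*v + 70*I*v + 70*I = (v + 1)*(v - 7*I)*(v + 2*I)*(v + 5*I)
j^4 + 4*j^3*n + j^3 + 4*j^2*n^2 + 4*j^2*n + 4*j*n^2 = j*(j + 1)*(j + 2*n)^2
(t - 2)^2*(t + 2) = t^3 - 2*t^2 - 4*t + 8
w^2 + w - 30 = (w - 5)*(w + 6)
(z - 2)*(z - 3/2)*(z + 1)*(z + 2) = z^4 - z^3/2 - 11*z^2/2 + 2*z + 6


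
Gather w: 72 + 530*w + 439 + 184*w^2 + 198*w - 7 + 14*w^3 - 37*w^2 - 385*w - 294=14*w^3 + 147*w^2 + 343*w + 210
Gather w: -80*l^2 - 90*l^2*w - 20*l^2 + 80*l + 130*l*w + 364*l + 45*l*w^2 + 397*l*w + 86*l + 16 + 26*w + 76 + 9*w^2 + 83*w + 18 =-100*l^2 + 530*l + w^2*(45*l + 9) + w*(-90*l^2 + 527*l + 109) + 110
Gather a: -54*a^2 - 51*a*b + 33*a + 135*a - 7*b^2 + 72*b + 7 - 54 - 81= -54*a^2 + a*(168 - 51*b) - 7*b^2 + 72*b - 128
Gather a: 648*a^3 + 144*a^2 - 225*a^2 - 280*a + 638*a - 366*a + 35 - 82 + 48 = 648*a^3 - 81*a^2 - 8*a + 1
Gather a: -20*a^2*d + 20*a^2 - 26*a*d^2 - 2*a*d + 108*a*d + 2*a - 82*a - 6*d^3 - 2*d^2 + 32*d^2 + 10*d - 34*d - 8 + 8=a^2*(20 - 20*d) + a*(-26*d^2 + 106*d - 80) - 6*d^3 + 30*d^2 - 24*d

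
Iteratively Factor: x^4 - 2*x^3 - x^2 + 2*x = (x - 2)*(x^3 - x) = (x - 2)*(x - 1)*(x^2 + x) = x*(x - 2)*(x - 1)*(x + 1)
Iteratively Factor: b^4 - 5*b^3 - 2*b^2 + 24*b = (b - 3)*(b^3 - 2*b^2 - 8*b) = (b - 3)*(b + 2)*(b^2 - 4*b) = (b - 4)*(b - 3)*(b + 2)*(b)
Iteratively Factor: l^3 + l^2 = (l + 1)*(l^2) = l*(l + 1)*(l)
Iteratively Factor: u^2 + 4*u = (u + 4)*(u)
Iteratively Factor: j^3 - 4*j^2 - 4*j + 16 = (j - 4)*(j^2 - 4) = (j - 4)*(j + 2)*(j - 2)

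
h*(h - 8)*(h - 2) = h^3 - 10*h^2 + 16*h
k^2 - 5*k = k*(k - 5)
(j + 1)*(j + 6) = j^2 + 7*j + 6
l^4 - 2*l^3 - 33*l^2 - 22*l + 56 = (l - 7)*(l - 1)*(l + 2)*(l + 4)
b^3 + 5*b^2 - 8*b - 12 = (b - 2)*(b + 1)*(b + 6)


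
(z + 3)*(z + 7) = z^2 + 10*z + 21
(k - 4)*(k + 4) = k^2 - 16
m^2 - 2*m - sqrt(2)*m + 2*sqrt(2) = (m - 2)*(m - sqrt(2))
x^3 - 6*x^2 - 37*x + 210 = (x - 7)*(x - 5)*(x + 6)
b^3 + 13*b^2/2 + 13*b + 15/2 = (b + 1)*(b + 5/2)*(b + 3)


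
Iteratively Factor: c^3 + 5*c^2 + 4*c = (c + 1)*(c^2 + 4*c) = (c + 1)*(c + 4)*(c)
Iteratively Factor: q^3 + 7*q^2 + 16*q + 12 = (q + 2)*(q^2 + 5*q + 6) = (q + 2)*(q + 3)*(q + 2)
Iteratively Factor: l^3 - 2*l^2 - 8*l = (l - 4)*(l^2 + 2*l) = l*(l - 4)*(l + 2)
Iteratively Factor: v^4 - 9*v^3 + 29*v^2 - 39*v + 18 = (v - 3)*(v^3 - 6*v^2 + 11*v - 6) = (v - 3)^2*(v^2 - 3*v + 2) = (v - 3)^2*(v - 2)*(v - 1)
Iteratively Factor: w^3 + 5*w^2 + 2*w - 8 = (w + 4)*(w^2 + w - 2) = (w - 1)*(w + 4)*(w + 2)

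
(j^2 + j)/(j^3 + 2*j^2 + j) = 1/(j + 1)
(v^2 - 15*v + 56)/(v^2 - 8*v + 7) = (v - 8)/(v - 1)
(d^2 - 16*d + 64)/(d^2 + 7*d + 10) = (d^2 - 16*d + 64)/(d^2 + 7*d + 10)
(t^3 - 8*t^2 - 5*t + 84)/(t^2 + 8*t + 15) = (t^2 - 11*t + 28)/(t + 5)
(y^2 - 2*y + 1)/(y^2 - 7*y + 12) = (y^2 - 2*y + 1)/(y^2 - 7*y + 12)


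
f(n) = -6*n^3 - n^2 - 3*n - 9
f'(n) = -18*n^2 - 2*n - 3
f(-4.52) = 538.20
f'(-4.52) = -361.71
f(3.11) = -208.48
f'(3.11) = -183.32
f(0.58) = -12.25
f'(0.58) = -10.22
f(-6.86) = 1901.49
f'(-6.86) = -836.35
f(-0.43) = -7.42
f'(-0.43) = -5.47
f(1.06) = -20.45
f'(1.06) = -25.34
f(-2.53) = 89.35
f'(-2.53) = -113.16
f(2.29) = -93.17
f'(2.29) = -101.97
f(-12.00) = 10251.00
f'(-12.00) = -2571.00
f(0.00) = -9.00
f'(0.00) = -3.00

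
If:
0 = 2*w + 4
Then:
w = -2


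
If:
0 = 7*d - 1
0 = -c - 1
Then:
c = -1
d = 1/7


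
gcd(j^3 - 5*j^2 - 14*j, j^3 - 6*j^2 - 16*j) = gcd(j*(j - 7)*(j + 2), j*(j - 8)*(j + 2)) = j^2 + 2*j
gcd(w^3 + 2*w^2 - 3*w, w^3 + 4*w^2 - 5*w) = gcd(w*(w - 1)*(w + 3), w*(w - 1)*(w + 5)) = w^2 - w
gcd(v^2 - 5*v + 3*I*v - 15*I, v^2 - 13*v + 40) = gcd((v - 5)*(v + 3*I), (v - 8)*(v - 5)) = v - 5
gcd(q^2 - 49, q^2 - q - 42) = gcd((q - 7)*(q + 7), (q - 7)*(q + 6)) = q - 7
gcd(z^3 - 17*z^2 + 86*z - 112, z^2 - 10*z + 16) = z^2 - 10*z + 16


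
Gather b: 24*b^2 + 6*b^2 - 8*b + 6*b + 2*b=30*b^2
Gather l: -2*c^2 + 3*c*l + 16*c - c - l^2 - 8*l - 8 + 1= -2*c^2 + 15*c - l^2 + l*(3*c - 8) - 7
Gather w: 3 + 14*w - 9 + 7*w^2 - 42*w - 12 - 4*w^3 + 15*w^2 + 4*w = -4*w^3 + 22*w^2 - 24*w - 18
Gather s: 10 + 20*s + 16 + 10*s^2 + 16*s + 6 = 10*s^2 + 36*s + 32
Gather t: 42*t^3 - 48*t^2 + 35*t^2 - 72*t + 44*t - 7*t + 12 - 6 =42*t^3 - 13*t^2 - 35*t + 6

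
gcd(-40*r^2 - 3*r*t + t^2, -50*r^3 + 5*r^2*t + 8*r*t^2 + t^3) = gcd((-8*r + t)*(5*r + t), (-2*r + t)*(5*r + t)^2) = 5*r + t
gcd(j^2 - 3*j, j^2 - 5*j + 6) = j - 3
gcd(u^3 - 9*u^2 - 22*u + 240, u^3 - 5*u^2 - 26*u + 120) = u^2 - u - 30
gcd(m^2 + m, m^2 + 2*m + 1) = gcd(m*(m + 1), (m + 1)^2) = m + 1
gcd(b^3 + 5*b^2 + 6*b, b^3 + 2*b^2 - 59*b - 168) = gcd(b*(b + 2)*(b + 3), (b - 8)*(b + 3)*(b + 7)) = b + 3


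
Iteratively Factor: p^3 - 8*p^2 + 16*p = (p - 4)*(p^2 - 4*p) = p*(p - 4)*(p - 4)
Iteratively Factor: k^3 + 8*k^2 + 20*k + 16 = (k + 2)*(k^2 + 6*k + 8) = (k + 2)*(k + 4)*(k + 2)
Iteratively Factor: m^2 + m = (m)*(m + 1)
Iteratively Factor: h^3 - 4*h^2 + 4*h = (h - 2)*(h^2 - 2*h) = (h - 2)^2*(h)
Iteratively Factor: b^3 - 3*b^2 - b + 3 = (b + 1)*(b^2 - 4*b + 3) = (b - 1)*(b + 1)*(b - 3)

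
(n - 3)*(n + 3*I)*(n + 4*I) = n^3 - 3*n^2 + 7*I*n^2 - 12*n - 21*I*n + 36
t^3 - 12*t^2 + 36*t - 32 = (t - 8)*(t - 2)^2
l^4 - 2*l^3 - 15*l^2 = l^2*(l - 5)*(l + 3)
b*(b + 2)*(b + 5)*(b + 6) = b^4 + 13*b^3 + 52*b^2 + 60*b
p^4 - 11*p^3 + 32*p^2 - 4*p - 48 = (p - 6)*(p - 4)*(p - 2)*(p + 1)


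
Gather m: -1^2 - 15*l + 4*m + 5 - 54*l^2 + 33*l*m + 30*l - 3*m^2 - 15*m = -54*l^2 + 15*l - 3*m^2 + m*(33*l - 11) + 4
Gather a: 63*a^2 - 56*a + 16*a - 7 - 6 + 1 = 63*a^2 - 40*a - 12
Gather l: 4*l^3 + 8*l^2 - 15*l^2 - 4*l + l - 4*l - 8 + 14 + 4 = 4*l^3 - 7*l^2 - 7*l + 10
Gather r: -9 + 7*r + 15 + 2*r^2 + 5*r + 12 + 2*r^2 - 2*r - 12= 4*r^2 + 10*r + 6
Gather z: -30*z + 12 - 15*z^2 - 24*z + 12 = -15*z^2 - 54*z + 24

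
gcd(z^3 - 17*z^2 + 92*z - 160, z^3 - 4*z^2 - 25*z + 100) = z^2 - 9*z + 20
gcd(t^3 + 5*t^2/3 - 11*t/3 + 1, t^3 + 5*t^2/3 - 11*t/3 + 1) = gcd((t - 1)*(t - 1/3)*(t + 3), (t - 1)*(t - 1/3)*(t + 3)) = t^3 + 5*t^2/3 - 11*t/3 + 1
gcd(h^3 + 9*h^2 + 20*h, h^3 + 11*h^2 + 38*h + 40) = h^2 + 9*h + 20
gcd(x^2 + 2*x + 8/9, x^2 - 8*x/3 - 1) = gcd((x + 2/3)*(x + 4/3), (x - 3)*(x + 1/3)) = 1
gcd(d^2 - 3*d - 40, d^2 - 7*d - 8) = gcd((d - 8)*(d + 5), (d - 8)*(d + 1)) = d - 8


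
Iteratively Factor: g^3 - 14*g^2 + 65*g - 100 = (g - 4)*(g^2 - 10*g + 25) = (g - 5)*(g - 4)*(g - 5)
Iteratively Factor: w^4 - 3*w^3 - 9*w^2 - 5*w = (w + 1)*(w^3 - 4*w^2 - 5*w) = (w + 1)^2*(w^2 - 5*w) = w*(w + 1)^2*(w - 5)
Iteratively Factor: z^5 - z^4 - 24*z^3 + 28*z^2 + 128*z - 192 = (z - 2)*(z^4 + z^3 - 22*z^2 - 16*z + 96) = (z - 2)*(z + 4)*(z^3 - 3*z^2 - 10*z + 24) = (z - 4)*(z - 2)*(z + 4)*(z^2 + z - 6) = (z - 4)*(z - 2)^2*(z + 4)*(z + 3)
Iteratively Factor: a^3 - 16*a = (a)*(a^2 - 16) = a*(a + 4)*(a - 4)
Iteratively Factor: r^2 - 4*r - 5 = (r + 1)*(r - 5)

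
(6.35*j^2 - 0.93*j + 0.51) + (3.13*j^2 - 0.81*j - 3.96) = 9.48*j^2 - 1.74*j - 3.45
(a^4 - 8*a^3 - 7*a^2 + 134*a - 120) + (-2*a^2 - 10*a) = a^4 - 8*a^3 - 9*a^2 + 124*a - 120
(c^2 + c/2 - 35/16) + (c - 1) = c^2 + 3*c/2 - 51/16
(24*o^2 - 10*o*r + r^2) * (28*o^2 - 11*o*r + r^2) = 672*o^4 - 544*o^3*r + 162*o^2*r^2 - 21*o*r^3 + r^4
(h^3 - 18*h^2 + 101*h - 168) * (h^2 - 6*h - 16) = h^5 - 24*h^4 + 193*h^3 - 486*h^2 - 608*h + 2688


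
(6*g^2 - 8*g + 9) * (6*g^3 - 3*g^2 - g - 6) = 36*g^5 - 66*g^4 + 72*g^3 - 55*g^2 + 39*g - 54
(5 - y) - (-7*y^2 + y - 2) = 7*y^2 - 2*y + 7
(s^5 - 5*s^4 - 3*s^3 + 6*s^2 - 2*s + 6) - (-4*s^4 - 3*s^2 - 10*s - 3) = s^5 - s^4 - 3*s^3 + 9*s^2 + 8*s + 9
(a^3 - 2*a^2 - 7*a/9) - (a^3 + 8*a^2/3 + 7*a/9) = -14*a^2/3 - 14*a/9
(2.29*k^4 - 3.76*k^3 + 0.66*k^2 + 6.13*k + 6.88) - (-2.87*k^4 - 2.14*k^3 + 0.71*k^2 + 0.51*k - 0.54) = 5.16*k^4 - 1.62*k^3 - 0.0499999999999999*k^2 + 5.62*k + 7.42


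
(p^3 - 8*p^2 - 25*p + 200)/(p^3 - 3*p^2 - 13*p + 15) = (p^2 - 3*p - 40)/(p^2 + 2*p - 3)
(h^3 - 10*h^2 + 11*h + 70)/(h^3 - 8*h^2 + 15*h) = (h^2 - 5*h - 14)/(h*(h - 3))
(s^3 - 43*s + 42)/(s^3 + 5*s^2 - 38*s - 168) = (s - 1)/(s + 4)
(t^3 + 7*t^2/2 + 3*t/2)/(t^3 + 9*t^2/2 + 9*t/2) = (2*t + 1)/(2*t + 3)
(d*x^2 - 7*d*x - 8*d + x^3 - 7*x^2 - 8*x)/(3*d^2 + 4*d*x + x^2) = (x^2 - 7*x - 8)/(3*d + x)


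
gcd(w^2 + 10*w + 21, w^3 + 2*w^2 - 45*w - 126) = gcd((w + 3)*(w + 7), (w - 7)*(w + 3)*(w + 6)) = w + 3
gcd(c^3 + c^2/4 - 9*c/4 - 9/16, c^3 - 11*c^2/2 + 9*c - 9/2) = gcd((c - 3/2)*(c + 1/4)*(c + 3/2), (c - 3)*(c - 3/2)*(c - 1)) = c - 3/2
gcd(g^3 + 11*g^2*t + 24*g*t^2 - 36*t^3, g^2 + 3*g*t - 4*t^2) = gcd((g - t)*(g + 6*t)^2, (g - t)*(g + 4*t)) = -g + t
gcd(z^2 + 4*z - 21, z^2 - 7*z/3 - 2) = z - 3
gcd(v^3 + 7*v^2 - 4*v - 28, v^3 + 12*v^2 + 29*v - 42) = v + 7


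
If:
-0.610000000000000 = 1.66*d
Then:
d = -0.37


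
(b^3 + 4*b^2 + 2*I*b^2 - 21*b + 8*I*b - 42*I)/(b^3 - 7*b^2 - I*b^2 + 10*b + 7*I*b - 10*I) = (b^3 + 2*b^2*(2 + I) + b*(-21 + 8*I) - 42*I)/(b^3 - b^2*(7 + I) + b*(10 + 7*I) - 10*I)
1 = 1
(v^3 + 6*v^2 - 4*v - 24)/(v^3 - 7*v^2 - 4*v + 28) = (v + 6)/(v - 7)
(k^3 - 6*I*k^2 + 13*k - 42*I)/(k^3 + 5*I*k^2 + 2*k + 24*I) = (k - 7*I)/(k + 4*I)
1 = 1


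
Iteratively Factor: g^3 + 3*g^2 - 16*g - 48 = (g + 4)*(g^2 - g - 12) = (g + 3)*(g + 4)*(g - 4)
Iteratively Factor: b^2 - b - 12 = (b + 3)*(b - 4)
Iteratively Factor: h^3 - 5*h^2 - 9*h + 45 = (h - 5)*(h^2 - 9) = (h - 5)*(h - 3)*(h + 3)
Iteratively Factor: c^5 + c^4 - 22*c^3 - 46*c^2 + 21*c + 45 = (c + 3)*(c^4 - 2*c^3 - 16*c^2 + 2*c + 15) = (c + 3)^2*(c^3 - 5*c^2 - c + 5) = (c - 5)*(c + 3)^2*(c^2 - 1) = (c - 5)*(c + 1)*(c + 3)^2*(c - 1)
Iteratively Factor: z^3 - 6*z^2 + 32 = (z - 4)*(z^2 - 2*z - 8) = (z - 4)*(z + 2)*(z - 4)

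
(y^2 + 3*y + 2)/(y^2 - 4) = (y + 1)/(y - 2)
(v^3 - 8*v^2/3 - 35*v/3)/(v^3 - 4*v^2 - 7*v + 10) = v*(3*v + 7)/(3*(v^2 + v - 2))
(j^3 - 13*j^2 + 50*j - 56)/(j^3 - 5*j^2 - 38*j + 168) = (j - 2)/(j + 6)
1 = 1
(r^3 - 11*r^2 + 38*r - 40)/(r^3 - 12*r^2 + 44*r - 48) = (r - 5)/(r - 6)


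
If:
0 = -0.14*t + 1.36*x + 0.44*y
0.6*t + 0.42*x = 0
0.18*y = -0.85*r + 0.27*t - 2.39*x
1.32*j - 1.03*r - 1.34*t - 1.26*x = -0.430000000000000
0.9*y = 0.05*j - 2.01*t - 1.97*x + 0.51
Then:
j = 0.01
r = 0.49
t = 0.15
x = -0.21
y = 0.70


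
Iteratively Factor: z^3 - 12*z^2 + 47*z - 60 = (z - 4)*(z^2 - 8*z + 15) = (z - 4)*(z - 3)*(z - 5)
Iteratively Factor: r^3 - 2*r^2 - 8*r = (r + 2)*(r^2 - 4*r) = (r - 4)*(r + 2)*(r)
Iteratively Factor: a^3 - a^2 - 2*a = (a + 1)*(a^2 - 2*a) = (a - 2)*(a + 1)*(a)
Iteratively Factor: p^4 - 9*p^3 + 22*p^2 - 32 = (p + 1)*(p^3 - 10*p^2 + 32*p - 32) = (p - 4)*(p + 1)*(p^2 - 6*p + 8) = (p - 4)^2*(p + 1)*(p - 2)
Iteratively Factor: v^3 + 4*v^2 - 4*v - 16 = (v + 2)*(v^2 + 2*v - 8) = (v - 2)*(v + 2)*(v + 4)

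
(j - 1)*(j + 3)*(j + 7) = j^3 + 9*j^2 + 11*j - 21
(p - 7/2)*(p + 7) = p^2 + 7*p/2 - 49/2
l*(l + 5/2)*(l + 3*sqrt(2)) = l^3 + 5*l^2/2 + 3*sqrt(2)*l^2 + 15*sqrt(2)*l/2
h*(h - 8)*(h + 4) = h^3 - 4*h^2 - 32*h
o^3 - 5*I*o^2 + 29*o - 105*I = (o - 7*I)*(o - 3*I)*(o + 5*I)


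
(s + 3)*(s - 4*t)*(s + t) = s^3 - 3*s^2*t + 3*s^2 - 4*s*t^2 - 9*s*t - 12*t^2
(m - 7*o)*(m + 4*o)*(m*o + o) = m^3*o - 3*m^2*o^2 + m^2*o - 28*m*o^3 - 3*m*o^2 - 28*o^3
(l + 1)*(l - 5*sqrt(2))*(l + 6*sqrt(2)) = l^3 + l^2 + sqrt(2)*l^2 - 60*l + sqrt(2)*l - 60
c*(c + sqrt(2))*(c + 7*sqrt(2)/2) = c^3 + 9*sqrt(2)*c^2/2 + 7*c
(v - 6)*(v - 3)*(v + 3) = v^3 - 6*v^2 - 9*v + 54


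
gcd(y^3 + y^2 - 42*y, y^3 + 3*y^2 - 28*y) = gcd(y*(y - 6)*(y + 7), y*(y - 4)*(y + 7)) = y^2 + 7*y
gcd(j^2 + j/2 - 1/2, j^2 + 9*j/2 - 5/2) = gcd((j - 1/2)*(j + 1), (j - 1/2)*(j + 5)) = j - 1/2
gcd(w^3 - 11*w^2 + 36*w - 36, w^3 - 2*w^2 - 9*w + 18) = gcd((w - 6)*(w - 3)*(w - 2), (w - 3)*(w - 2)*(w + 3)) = w^2 - 5*w + 6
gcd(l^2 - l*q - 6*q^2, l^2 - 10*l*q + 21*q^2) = -l + 3*q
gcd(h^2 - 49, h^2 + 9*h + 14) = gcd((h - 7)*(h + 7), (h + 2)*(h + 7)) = h + 7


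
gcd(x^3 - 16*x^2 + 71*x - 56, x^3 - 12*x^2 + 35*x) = x - 7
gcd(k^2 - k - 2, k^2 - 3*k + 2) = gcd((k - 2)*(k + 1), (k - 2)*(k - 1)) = k - 2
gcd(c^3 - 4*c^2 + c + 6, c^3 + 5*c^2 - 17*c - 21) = c^2 - 2*c - 3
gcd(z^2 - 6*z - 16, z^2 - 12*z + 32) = z - 8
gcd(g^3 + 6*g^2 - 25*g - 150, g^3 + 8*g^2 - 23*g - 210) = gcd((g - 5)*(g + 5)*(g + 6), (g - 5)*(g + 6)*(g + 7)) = g^2 + g - 30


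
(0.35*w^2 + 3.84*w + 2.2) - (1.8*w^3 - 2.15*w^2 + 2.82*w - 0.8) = -1.8*w^3 + 2.5*w^2 + 1.02*w + 3.0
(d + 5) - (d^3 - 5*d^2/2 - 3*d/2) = -d^3 + 5*d^2/2 + 5*d/2 + 5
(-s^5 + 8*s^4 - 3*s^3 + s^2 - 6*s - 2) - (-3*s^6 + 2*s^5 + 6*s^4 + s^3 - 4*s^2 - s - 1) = 3*s^6 - 3*s^5 + 2*s^4 - 4*s^3 + 5*s^2 - 5*s - 1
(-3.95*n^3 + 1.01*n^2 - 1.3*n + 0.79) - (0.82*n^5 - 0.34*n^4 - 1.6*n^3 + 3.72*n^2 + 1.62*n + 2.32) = -0.82*n^5 + 0.34*n^4 - 2.35*n^3 - 2.71*n^2 - 2.92*n - 1.53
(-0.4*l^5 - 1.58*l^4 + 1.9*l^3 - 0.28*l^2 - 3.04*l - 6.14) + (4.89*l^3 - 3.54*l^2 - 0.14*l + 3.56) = -0.4*l^5 - 1.58*l^4 + 6.79*l^3 - 3.82*l^2 - 3.18*l - 2.58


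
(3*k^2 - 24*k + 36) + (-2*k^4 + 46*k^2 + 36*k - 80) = -2*k^4 + 49*k^2 + 12*k - 44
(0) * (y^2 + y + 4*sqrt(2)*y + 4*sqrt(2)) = 0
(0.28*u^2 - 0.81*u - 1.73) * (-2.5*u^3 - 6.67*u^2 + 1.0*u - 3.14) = -0.7*u^5 + 0.1574*u^4 + 10.0077*u^3 + 9.8499*u^2 + 0.8134*u + 5.4322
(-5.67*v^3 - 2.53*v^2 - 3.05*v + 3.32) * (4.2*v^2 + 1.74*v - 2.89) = -23.814*v^5 - 20.4918*v^4 - 0.825899999999998*v^3 + 15.9487*v^2 + 14.5913*v - 9.5948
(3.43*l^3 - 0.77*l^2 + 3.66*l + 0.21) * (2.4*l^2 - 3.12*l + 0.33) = 8.232*l^5 - 12.5496*l^4 + 12.3183*l^3 - 11.1693*l^2 + 0.5526*l + 0.0693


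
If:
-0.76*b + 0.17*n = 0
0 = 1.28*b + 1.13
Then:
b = -0.88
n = -3.95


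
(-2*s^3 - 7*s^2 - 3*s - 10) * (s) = -2*s^4 - 7*s^3 - 3*s^2 - 10*s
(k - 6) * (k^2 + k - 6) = k^3 - 5*k^2 - 12*k + 36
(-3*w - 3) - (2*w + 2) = -5*w - 5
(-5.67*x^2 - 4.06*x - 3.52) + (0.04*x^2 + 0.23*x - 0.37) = -5.63*x^2 - 3.83*x - 3.89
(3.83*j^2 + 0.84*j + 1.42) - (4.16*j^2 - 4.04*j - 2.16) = -0.33*j^2 + 4.88*j + 3.58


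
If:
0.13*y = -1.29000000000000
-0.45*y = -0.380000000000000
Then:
No Solution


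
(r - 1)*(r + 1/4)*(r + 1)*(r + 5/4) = r^4 + 3*r^3/2 - 11*r^2/16 - 3*r/2 - 5/16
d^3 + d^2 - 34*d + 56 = (d - 4)*(d - 2)*(d + 7)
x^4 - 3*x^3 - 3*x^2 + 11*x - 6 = (x - 3)*(x - 1)^2*(x + 2)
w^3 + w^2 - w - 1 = (w - 1)*(w + 1)^2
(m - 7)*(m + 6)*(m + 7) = m^3 + 6*m^2 - 49*m - 294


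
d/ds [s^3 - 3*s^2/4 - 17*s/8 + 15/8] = 3*s^2 - 3*s/2 - 17/8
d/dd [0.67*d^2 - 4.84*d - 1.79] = 1.34*d - 4.84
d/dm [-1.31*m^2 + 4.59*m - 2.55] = 4.59 - 2.62*m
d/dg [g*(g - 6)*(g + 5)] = 3*g^2 - 2*g - 30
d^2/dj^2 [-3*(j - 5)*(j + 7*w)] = -6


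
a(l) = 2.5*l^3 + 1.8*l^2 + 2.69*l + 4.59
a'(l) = 7.5*l^2 + 3.6*l + 2.69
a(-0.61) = 3.05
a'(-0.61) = 3.28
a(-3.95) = -132.03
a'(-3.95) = 105.49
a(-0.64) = 2.95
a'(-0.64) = 3.46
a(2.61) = 68.32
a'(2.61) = 63.18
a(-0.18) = 4.15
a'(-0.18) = 2.28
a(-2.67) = -37.35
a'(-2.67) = 46.54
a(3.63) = 157.65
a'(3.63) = 114.58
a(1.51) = 21.36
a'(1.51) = 25.23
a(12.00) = 4616.07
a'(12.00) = 1125.89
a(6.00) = 625.53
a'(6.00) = 294.29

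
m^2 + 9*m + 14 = (m + 2)*(m + 7)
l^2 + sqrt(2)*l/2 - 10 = (l - 2*sqrt(2))*(l + 5*sqrt(2)/2)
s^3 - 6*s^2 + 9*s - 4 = (s - 4)*(s - 1)^2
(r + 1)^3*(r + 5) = r^4 + 8*r^3 + 18*r^2 + 16*r + 5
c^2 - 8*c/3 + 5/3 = (c - 5/3)*(c - 1)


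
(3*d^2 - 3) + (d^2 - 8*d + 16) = 4*d^2 - 8*d + 13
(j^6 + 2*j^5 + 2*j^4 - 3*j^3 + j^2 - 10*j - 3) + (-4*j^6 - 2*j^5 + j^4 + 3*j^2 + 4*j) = -3*j^6 + 3*j^4 - 3*j^3 + 4*j^2 - 6*j - 3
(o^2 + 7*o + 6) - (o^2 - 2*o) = 9*o + 6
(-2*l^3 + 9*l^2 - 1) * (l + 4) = -2*l^4 + l^3 + 36*l^2 - l - 4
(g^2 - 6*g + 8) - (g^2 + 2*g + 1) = 7 - 8*g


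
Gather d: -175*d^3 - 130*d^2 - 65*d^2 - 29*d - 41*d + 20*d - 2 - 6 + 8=-175*d^3 - 195*d^2 - 50*d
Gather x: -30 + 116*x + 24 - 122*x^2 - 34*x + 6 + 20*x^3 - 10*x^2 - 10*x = 20*x^3 - 132*x^2 + 72*x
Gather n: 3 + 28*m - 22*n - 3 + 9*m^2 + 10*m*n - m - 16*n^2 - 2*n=9*m^2 + 27*m - 16*n^2 + n*(10*m - 24)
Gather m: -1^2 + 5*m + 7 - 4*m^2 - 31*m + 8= -4*m^2 - 26*m + 14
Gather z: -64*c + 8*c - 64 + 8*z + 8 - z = -56*c + 7*z - 56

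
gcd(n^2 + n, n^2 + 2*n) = n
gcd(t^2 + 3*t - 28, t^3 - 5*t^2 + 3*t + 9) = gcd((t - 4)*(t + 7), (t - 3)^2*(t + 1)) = 1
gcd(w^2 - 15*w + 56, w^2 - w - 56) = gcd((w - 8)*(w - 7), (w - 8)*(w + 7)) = w - 8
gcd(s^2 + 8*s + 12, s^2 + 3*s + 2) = s + 2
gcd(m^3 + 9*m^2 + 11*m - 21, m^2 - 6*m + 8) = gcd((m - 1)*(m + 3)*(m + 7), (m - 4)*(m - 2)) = 1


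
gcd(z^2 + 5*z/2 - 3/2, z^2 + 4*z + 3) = z + 3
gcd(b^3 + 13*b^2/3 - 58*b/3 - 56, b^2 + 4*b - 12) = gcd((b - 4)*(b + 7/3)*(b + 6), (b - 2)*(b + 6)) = b + 6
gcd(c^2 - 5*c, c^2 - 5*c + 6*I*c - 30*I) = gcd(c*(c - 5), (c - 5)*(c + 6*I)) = c - 5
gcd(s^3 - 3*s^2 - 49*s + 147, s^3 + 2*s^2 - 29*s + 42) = s^2 + 4*s - 21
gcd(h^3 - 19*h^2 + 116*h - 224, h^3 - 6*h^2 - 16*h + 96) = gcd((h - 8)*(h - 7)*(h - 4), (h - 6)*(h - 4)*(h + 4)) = h - 4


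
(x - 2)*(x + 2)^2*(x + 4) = x^4 + 6*x^3 + 4*x^2 - 24*x - 32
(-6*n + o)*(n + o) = -6*n^2 - 5*n*o + o^2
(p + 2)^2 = p^2 + 4*p + 4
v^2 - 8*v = v*(v - 8)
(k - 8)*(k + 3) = k^2 - 5*k - 24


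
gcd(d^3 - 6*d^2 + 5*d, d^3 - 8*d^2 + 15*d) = d^2 - 5*d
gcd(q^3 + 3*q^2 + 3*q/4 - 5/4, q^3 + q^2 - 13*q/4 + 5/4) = q^2 + 2*q - 5/4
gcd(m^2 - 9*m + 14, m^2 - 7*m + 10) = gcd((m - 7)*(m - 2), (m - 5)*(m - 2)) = m - 2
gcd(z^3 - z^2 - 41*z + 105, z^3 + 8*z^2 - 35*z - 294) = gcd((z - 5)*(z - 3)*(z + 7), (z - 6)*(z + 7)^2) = z + 7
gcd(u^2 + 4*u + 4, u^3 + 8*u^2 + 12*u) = u + 2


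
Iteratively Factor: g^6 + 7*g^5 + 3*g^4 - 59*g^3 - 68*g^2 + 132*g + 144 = (g + 1)*(g^5 + 6*g^4 - 3*g^3 - 56*g^2 - 12*g + 144) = (g + 1)*(g + 3)*(g^4 + 3*g^3 - 12*g^2 - 20*g + 48) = (g + 1)*(g + 3)^2*(g^3 - 12*g + 16) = (g - 2)*(g + 1)*(g + 3)^2*(g^2 + 2*g - 8) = (g - 2)*(g + 1)*(g + 3)^2*(g + 4)*(g - 2)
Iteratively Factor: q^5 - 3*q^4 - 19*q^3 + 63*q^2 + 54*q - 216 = (q - 3)*(q^4 - 19*q^2 + 6*q + 72) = (q - 3)^2*(q^3 + 3*q^2 - 10*q - 24) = (q - 3)^2*(q + 4)*(q^2 - q - 6) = (q - 3)^2*(q + 2)*(q + 4)*(q - 3)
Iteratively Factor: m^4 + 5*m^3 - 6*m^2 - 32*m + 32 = (m - 1)*(m^3 + 6*m^2 - 32) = (m - 1)*(m + 4)*(m^2 + 2*m - 8) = (m - 1)*(m + 4)^2*(m - 2)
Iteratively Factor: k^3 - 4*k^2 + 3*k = (k - 3)*(k^2 - k) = (k - 3)*(k - 1)*(k)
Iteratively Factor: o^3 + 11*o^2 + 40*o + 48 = (o + 3)*(o^2 + 8*o + 16) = (o + 3)*(o + 4)*(o + 4)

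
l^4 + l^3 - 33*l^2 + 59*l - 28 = (l - 4)*(l - 1)^2*(l + 7)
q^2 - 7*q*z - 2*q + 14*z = (q - 2)*(q - 7*z)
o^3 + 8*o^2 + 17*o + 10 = (o + 1)*(o + 2)*(o + 5)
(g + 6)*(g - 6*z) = g^2 - 6*g*z + 6*g - 36*z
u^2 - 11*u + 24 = (u - 8)*(u - 3)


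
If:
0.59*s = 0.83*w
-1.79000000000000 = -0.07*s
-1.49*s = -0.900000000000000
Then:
No Solution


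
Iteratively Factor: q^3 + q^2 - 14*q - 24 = (q - 4)*(q^2 + 5*q + 6) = (q - 4)*(q + 2)*(q + 3)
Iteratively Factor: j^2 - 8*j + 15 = (j - 5)*(j - 3)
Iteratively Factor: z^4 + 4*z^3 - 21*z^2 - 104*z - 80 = (z - 5)*(z^3 + 9*z^2 + 24*z + 16) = (z - 5)*(z + 4)*(z^2 + 5*z + 4) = (z - 5)*(z + 4)^2*(z + 1)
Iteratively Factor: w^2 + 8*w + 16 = (w + 4)*(w + 4)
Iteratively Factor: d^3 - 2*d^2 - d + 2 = (d - 1)*(d^2 - d - 2) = (d - 1)*(d + 1)*(d - 2)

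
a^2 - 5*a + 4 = (a - 4)*(a - 1)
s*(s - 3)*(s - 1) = s^3 - 4*s^2 + 3*s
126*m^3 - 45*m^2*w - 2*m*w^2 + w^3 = (-6*m + w)*(-3*m + w)*(7*m + w)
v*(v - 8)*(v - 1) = v^3 - 9*v^2 + 8*v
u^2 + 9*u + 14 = (u + 2)*(u + 7)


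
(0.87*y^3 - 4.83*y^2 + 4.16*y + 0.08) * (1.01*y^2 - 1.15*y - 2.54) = 0.8787*y^5 - 5.8788*y^4 + 7.5463*y^3 + 7.565*y^2 - 10.6584*y - 0.2032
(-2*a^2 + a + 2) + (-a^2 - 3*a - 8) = -3*a^2 - 2*a - 6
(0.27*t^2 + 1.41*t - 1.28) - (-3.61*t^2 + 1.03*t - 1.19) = 3.88*t^2 + 0.38*t - 0.0900000000000001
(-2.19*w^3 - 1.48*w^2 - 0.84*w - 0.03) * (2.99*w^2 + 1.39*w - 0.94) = -6.5481*w^5 - 7.4693*w^4 - 2.5102*w^3 + 0.1339*w^2 + 0.7479*w + 0.0282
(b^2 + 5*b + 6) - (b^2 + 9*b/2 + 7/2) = b/2 + 5/2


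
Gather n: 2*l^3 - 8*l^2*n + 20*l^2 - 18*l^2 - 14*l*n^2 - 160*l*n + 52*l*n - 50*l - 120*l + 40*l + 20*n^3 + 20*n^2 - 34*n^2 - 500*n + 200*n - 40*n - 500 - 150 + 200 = 2*l^3 + 2*l^2 - 130*l + 20*n^3 + n^2*(-14*l - 14) + n*(-8*l^2 - 108*l - 340) - 450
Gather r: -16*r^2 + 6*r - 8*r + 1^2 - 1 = -16*r^2 - 2*r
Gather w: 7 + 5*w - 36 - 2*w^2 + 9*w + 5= -2*w^2 + 14*w - 24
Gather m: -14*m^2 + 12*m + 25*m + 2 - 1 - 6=-14*m^2 + 37*m - 5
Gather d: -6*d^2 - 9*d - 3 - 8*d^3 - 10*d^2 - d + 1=-8*d^3 - 16*d^2 - 10*d - 2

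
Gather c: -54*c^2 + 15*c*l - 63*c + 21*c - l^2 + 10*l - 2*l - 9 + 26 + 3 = -54*c^2 + c*(15*l - 42) - l^2 + 8*l + 20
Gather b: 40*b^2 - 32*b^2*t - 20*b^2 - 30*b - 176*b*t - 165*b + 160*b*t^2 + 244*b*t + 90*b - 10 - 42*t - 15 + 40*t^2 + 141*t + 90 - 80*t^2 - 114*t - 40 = b^2*(20 - 32*t) + b*(160*t^2 + 68*t - 105) - 40*t^2 - 15*t + 25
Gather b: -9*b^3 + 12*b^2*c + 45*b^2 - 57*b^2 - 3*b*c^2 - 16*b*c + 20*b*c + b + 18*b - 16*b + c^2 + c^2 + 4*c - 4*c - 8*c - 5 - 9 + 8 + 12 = -9*b^3 + b^2*(12*c - 12) + b*(-3*c^2 + 4*c + 3) + 2*c^2 - 8*c + 6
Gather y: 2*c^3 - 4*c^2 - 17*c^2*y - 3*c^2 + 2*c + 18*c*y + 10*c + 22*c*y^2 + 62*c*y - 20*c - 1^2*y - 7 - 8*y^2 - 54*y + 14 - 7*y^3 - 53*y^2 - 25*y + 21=2*c^3 - 7*c^2 - 8*c - 7*y^3 + y^2*(22*c - 61) + y*(-17*c^2 + 80*c - 80) + 28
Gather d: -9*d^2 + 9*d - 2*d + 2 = -9*d^2 + 7*d + 2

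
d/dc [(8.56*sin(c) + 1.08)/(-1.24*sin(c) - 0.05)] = 0.9112*cos(c)/(1.24*sin(c) + 0.05)^2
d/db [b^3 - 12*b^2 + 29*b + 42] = 3*b^2 - 24*b + 29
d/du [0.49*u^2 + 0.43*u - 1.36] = 0.98*u + 0.43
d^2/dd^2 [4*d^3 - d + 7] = 24*d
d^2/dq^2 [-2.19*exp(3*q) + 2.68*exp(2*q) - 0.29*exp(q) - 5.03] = (-19.71*exp(2*q) + 10.72*exp(q) - 0.29)*exp(q)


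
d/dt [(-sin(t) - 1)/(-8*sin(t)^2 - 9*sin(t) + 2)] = (-16*sin(t) + 4*cos(2*t) - 15)*cos(t)/(8*sin(t)^2 + 9*sin(t) - 2)^2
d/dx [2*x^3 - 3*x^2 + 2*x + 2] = 6*x^2 - 6*x + 2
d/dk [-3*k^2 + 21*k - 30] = 21 - 6*k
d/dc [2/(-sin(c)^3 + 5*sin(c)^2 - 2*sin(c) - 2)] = 2*(3*sin(c)^2 - 10*sin(c) + 2)*cos(c)/(sin(c)^3 - 5*sin(c)^2 + 2*sin(c) + 2)^2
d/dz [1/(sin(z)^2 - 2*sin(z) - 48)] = 2*(1 - sin(z))*cos(z)/((sin(z) - 8)^2*(sin(z) + 6)^2)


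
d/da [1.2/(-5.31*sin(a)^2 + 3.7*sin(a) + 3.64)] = (12.744*sin(a) - 4.44)*cos(a)/(-5.31*sin(a)^2 + 3.7*sin(a) + 3.64)^2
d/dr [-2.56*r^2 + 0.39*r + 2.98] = 0.39 - 5.12*r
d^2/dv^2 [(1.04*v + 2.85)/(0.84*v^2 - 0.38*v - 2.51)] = ((-5.2416*v - 3.9976)*(-0.84*v^2 + 0.38*v + 2.51) - (1.04*v + 2.85)*(1.68*v - 0.38)*(3.36*v - 0.76))/(-0.84*v^2 + 0.38*v + 2.51)^3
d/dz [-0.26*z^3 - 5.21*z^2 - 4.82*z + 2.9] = -0.78*z^2 - 10.42*z - 4.82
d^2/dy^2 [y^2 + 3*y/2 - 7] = 2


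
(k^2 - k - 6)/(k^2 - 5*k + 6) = (k + 2)/(k - 2)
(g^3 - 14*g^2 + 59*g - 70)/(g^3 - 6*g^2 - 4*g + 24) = (g^2 - 12*g + 35)/(g^2 - 4*g - 12)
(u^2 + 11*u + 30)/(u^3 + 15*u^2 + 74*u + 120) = 1/(u + 4)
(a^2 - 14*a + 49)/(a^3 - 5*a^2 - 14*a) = (a - 7)/(a*(a + 2))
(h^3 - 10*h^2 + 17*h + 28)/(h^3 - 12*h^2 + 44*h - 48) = (h^2 - 6*h - 7)/(h^2 - 8*h + 12)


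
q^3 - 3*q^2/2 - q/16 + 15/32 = (q - 5/4)*(q - 3/4)*(q + 1/2)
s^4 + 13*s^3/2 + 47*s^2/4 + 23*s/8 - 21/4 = (s - 1/2)*(s + 3/2)*(s + 2)*(s + 7/2)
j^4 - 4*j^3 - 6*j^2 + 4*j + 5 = (j - 5)*(j - 1)*(j + 1)^2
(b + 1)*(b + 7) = b^2 + 8*b + 7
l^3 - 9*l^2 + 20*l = l*(l - 5)*(l - 4)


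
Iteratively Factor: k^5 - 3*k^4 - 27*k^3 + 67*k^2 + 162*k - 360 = (k + 3)*(k^4 - 6*k^3 - 9*k^2 + 94*k - 120) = (k + 3)*(k + 4)*(k^3 - 10*k^2 + 31*k - 30) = (k - 3)*(k + 3)*(k + 4)*(k^2 - 7*k + 10) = (k - 5)*(k - 3)*(k + 3)*(k + 4)*(k - 2)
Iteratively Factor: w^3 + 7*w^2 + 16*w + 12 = (w + 2)*(w^2 + 5*w + 6) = (w + 2)*(w + 3)*(w + 2)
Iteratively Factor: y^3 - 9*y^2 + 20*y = (y)*(y^2 - 9*y + 20) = y*(y - 5)*(y - 4)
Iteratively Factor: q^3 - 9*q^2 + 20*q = (q)*(q^2 - 9*q + 20) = q*(q - 5)*(q - 4)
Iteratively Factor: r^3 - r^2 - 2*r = (r - 2)*(r^2 + r) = (r - 2)*(r + 1)*(r)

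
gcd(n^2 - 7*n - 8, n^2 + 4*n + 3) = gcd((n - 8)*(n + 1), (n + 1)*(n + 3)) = n + 1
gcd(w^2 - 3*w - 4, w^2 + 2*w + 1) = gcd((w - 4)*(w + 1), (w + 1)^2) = w + 1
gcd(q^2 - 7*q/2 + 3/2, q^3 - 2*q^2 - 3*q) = q - 3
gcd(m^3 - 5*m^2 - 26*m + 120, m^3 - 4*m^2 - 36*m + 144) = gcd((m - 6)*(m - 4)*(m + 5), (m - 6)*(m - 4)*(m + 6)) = m^2 - 10*m + 24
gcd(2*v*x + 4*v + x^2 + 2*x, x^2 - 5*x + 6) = 1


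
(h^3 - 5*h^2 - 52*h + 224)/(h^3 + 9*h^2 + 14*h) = (h^2 - 12*h + 32)/(h*(h + 2))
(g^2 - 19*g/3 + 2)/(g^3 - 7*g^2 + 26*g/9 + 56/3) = 3*(3*g - 1)/(9*g^2 - 9*g - 28)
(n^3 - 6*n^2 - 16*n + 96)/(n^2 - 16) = n - 6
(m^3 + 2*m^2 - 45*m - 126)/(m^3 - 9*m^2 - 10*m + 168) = (m^2 + 9*m + 18)/(m^2 - 2*m - 24)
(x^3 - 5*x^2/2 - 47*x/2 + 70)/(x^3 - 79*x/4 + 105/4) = 2*(x - 4)/(2*x - 3)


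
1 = 1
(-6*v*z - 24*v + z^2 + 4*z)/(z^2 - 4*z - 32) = (-6*v + z)/(z - 8)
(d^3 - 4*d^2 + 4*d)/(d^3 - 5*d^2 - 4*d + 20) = d*(d - 2)/(d^2 - 3*d - 10)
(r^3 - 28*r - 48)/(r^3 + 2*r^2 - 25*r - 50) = (r^2 - 2*r - 24)/(r^2 - 25)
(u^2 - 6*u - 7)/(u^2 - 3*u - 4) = (u - 7)/(u - 4)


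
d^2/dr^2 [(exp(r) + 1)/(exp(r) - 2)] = 3*(exp(r) + 2)*exp(r)/(exp(3*r) - 6*exp(2*r) + 12*exp(r) - 8)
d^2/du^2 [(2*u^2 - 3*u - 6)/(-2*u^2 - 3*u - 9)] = 6*(8*u^3 + 60*u^2 - 18*u - 99)/(8*u^6 + 36*u^5 + 162*u^4 + 351*u^3 + 729*u^2 + 729*u + 729)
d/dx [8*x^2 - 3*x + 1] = 16*x - 3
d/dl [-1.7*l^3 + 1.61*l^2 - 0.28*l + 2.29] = -5.1*l^2 + 3.22*l - 0.28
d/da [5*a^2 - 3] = 10*a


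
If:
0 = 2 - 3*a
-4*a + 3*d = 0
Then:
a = 2/3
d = 8/9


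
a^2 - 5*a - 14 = (a - 7)*(a + 2)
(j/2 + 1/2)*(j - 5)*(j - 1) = j^3/2 - 5*j^2/2 - j/2 + 5/2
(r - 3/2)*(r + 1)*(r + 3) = r^3 + 5*r^2/2 - 3*r - 9/2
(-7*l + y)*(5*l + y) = -35*l^2 - 2*l*y + y^2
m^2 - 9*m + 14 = (m - 7)*(m - 2)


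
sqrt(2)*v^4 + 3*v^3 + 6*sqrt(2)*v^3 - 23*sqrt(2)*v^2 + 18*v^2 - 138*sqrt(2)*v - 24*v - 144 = (v + 6)*(v - 3*sqrt(2))*(v + 4*sqrt(2))*(sqrt(2)*v + 1)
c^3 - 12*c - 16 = (c - 4)*(c + 2)^2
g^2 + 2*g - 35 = (g - 5)*(g + 7)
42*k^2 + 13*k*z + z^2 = (6*k + z)*(7*k + z)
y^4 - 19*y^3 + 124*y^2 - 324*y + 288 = (y - 8)*(y - 6)*(y - 3)*(y - 2)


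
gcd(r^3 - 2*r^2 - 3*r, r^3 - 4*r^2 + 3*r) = r^2 - 3*r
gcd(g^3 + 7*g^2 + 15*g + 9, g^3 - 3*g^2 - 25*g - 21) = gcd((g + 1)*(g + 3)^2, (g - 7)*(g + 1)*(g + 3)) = g^2 + 4*g + 3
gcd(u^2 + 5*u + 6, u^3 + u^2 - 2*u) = u + 2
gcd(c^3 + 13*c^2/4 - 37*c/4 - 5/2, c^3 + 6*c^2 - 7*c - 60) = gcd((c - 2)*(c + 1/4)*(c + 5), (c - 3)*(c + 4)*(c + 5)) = c + 5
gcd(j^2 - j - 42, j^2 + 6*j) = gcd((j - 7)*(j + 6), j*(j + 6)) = j + 6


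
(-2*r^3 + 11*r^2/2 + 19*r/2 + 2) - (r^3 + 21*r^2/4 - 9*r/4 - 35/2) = -3*r^3 + r^2/4 + 47*r/4 + 39/2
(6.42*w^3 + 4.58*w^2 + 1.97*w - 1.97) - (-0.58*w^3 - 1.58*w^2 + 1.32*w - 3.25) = 7.0*w^3 + 6.16*w^2 + 0.65*w + 1.28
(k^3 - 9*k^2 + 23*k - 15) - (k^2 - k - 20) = k^3 - 10*k^2 + 24*k + 5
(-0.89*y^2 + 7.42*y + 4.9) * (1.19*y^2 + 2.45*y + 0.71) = -1.0591*y^4 + 6.6493*y^3 + 23.3781*y^2 + 17.2732*y + 3.479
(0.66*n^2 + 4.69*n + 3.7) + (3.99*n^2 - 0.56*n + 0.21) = 4.65*n^2 + 4.13*n + 3.91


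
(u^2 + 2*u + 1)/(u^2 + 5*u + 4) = (u + 1)/(u + 4)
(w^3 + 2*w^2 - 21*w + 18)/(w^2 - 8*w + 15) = (w^2 + 5*w - 6)/(w - 5)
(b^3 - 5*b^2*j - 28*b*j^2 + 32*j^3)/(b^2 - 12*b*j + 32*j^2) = (b^2 + 3*b*j - 4*j^2)/(b - 4*j)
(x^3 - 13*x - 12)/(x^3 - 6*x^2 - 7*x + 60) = (x + 1)/(x - 5)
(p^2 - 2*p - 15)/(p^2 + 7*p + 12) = (p - 5)/(p + 4)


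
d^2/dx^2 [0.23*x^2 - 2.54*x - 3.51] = 0.460000000000000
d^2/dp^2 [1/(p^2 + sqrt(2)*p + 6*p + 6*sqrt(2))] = 2*(-p^2 - 6*p - sqrt(2)*p + (2*p + sqrt(2) + 6)^2 - 6*sqrt(2))/(p^2 + sqrt(2)*p + 6*p + 6*sqrt(2))^3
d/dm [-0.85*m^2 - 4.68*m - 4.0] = -1.7*m - 4.68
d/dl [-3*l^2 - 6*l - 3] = -6*l - 6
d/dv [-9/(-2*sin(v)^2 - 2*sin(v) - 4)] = -9*(2*sin(v) + 1)*cos(v)/(2*(sin(v)^2 + sin(v) + 2)^2)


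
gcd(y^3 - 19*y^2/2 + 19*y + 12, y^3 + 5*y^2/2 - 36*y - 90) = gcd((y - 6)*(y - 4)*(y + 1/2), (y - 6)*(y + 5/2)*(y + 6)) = y - 6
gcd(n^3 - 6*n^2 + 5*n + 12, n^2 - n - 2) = n + 1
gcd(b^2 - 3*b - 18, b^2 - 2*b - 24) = b - 6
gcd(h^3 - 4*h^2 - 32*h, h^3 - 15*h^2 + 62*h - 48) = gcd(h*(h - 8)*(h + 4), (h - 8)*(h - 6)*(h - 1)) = h - 8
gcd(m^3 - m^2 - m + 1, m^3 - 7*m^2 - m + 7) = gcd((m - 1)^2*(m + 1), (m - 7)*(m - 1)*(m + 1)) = m^2 - 1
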